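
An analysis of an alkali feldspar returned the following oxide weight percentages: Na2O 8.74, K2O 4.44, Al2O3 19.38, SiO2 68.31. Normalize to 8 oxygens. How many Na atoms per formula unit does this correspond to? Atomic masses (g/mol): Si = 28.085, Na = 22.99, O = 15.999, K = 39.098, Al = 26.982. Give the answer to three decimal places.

Na2O: 8.74/61.979 = 0.14102 mol → 0.28204 mol Na, 0.14102 mol O.
K2O: 4.44/94.195 = 0.04714 mol → 0.09428 mol K, 0.04714 mol O.
Al2O3: 19.38/101.961 = 0.19007 mol → 0.38014 mol Al, 0.57021 mol O.
SiO2: 68.31/60.083 = 1.13693 mol → 1.13693 mol Si, 2.27386 mol O.
Total oxygen = 3.03223 mol. Normalization factor = 8/3.03223 = 2.63832.
Na per 8 O = 0.28204 × 2.63832 = 0.744.

0.744 Na apfu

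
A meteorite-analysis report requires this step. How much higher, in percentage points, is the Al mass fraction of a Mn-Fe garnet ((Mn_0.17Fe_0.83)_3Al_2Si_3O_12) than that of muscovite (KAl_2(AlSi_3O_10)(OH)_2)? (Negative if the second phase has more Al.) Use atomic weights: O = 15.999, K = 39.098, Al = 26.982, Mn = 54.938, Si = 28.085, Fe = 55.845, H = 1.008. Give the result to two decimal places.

Al in (Mn_0.17Fe_0.83)_3Al_2Si_3O_12: molar mass 497.279 g/mol; 2×26.982 = 53.964 g → 10.85 wt%.
Al in KAl_2(AlSi_3O_10)(OH)_2: molar mass 398.303 g/mol; 3×26.982 = 80.946 g → 20.32 wt%.
Difference = 10.85 − 20.32 = -9.47 percentage points.

-9.47 percentage points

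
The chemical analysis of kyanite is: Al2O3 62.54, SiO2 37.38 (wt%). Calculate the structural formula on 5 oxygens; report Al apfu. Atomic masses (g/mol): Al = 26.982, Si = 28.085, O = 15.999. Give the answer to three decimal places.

Al2O3 (M=101.961): mol = 0.61337; Al = 1.22674, O = 1.84011.
SiO2 (M=60.083): mol = 0.62214; Si = 0.62214, O = 1.24428.
ΣO = 3.08439; factor = 5/ΣO = 1.62107.
Al apfu = 1.22674 × 1.62107 = 1.989.

1.989 Al apfu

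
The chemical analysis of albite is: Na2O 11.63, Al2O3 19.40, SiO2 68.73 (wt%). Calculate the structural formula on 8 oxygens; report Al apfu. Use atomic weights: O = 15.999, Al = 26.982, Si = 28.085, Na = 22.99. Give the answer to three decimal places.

0.999 Al apfu

11.63 wt% Na2O ÷ 61.979 g/mol = 0.18764 mol, giving 0.37528 Na and 0.18764 O.
19.40 wt% Al2O3 ÷ 101.961 g/mol = 0.19027 mol, giving 0.38054 Al and 0.57081 O.
68.73 wt% SiO2 ÷ 60.083 g/mol = 1.14392 mol, giving 1.14392 Si and 2.28784 O.
Oxygen sums to 3.04629; scaling by 8/3.04629 = 2.62615 puts the formula on 8 O.
Al: 0.38054 × 2.62615 = 0.999 atoms per formula unit.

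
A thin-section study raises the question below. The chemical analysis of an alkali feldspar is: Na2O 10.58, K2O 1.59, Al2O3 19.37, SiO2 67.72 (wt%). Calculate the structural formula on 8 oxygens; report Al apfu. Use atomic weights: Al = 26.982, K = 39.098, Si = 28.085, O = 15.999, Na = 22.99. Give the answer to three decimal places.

1.009 Al apfu

10.58 wt% Na2O ÷ 61.979 g/mol = 0.17070 mol, giving 0.34140 Na and 0.17070 O.
1.59 wt% K2O ÷ 94.195 g/mol = 0.01688 mol, giving 0.03376 K and 0.01688 O.
19.37 wt% Al2O3 ÷ 101.961 g/mol = 0.18997 mol, giving 0.37994 Al and 0.56991 O.
67.72 wt% SiO2 ÷ 60.083 g/mol = 1.12711 mol, giving 1.12711 Si and 2.25422 O.
Oxygen sums to 3.01171; scaling by 8/3.01171 = 2.65630 puts the formula on 8 O.
Al: 0.37994 × 2.65630 = 1.009 atoms per formula unit.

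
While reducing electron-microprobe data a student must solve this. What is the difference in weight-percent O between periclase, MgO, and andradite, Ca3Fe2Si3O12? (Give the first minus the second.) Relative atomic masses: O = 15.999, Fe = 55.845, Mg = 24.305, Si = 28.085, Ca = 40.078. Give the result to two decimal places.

First mineral: 15.999 g O in 40.304 g formula = 39.70 wt% O.
Second mineral: 191.988 g O in 508.167 g formula = 37.78 wt% O.
39.70% − 37.78% gives a difference of 1.92 percentage points.

1.92 percentage points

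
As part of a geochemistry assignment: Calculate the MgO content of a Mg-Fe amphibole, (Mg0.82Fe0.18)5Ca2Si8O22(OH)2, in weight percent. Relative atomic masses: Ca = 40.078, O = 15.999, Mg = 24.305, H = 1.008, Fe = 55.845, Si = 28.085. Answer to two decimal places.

Molar mass of (Mg0.82Fe0.18)5Ca2Si8O22(OH)2 = 4.10*24.305 + 0.90*55.845 + 2*40.078 + 8*28.085 + 24*15.999 + 2*1.008 = 840.739 g/mol.
Each formula unit contains 4.10 Mg, equivalent to 4.10/1 = 4.1000 mol MgO.
M(MgO) = 1×24.305 + 1×15.999 = 40.304 g/mol.
Mass of MgO per formula unit = 4.1000 × 40.304 = 165.246 g.
MgO wt% = 165.246 / 840.739 × 100 = 19.65%.

19.65 wt%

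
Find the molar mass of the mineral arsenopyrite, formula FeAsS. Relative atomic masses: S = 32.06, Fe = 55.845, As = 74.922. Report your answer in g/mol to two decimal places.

162.83 g/mol

The formula mass is the sum 1(55.845) + 1(74.922) + 1(32.06).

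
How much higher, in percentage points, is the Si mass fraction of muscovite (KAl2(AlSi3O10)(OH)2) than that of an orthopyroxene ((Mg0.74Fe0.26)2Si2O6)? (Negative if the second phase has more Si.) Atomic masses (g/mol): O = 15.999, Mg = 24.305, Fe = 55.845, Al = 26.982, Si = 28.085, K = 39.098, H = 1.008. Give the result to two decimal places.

-4.71 percentage points

Si in KAl2(AlSi3O10)(OH)2: molar mass 398.303 g/mol; 3×28.085 = 84.255 g → 21.15 wt%.
Si in (Mg0.74Fe0.26)2Si2O6: molar mass 217.175 g/mol; 2×28.085 = 56.170 g → 25.86 wt%.
Difference = 21.15 − 25.86 = -4.71 percentage points.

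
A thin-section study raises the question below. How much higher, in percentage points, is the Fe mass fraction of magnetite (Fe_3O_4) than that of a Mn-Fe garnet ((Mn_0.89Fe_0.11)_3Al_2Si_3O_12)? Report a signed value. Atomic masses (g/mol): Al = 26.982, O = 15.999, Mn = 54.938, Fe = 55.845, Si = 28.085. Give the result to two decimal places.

68.64 percentage points

Fe in Fe_3O_4: molar mass 231.531 g/mol; 3×55.845 = 167.535 g → 72.36 wt%.
Fe in (Mn_0.89Fe_0.11)_3Al_2Si_3O_12: molar mass 495.320 g/mol; 0.33×55.845 = 18.429 g → 3.72 wt%.
Difference = 72.36 − 3.72 = 68.64 percentage points.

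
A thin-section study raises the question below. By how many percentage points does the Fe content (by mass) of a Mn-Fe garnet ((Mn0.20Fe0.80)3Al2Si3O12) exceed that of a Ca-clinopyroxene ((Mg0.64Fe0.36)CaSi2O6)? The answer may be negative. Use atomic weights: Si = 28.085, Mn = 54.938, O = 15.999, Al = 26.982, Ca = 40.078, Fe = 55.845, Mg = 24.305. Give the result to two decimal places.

Fe in (Mn0.20Fe0.80)3Al2Si3O12: molar mass 497.198 g/mol; 2.40×55.845 = 134.028 g → 26.96 wt%.
Fe in (Mg0.64Fe0.36)CaSi2O6: molar mass 227.901 g/mol; 0.36×55.845 = 20.104 g → 8.82 wt%.
Difference = 26.96 − 8.82 = 18.14 percentage points.

18.14 percentage points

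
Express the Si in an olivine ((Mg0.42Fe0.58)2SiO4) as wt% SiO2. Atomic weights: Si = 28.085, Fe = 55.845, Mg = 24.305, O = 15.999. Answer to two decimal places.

Formula mass = 177.277 g/mol.
1 Si → 1.0000 mol SiO2 per formula unit; M(SiO2) = 60.083, so SiO2 mass = 60.083 g.
60.083/177.277 × 100 = 33.89 wt%.

33.89 wt%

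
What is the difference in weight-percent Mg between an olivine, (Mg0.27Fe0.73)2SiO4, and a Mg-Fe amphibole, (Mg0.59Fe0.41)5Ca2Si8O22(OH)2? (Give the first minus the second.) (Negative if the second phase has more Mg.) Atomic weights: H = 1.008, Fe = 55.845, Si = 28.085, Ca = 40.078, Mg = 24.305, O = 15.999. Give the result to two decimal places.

-1.15 percentage points

First mineral: 13.125 g Mg in 186.739 g formula = 7.03 wt% Mg.
Second mineral: 71.700 g Mg in 877.010 g formula = 8.18 wt% Mg.
7.03% − 8.18% gives a difference of -1.15 percentage points.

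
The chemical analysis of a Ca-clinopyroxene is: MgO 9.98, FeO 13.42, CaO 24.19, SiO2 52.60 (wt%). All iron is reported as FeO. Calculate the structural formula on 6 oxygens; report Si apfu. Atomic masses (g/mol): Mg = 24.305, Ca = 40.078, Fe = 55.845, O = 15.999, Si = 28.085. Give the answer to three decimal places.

MgO: 9.98/40.304 = 0.24762 mol → 0.24762 mol Mg, 0.24762 mol O.
FeO: 13.42/71.844 = 0.18679 mol → 0.18679 mol Fe, 0.18679 mol O.
CaO: 24.19/56.077 = 0.43137 mol → 0.43137 mol Ca, 0.43137 mol O.
SiO2: 52.60/60.083 = 0.87546 mol → 0.87546 mol Si, 1.75092 mol O.
Total oxygen = 2.61670 mol. Normalization factor = 6/2.61670 = 2.29296.
Si per 6 O = 0.87546 × 2.29296 = 2.007.

2.007 Si apfu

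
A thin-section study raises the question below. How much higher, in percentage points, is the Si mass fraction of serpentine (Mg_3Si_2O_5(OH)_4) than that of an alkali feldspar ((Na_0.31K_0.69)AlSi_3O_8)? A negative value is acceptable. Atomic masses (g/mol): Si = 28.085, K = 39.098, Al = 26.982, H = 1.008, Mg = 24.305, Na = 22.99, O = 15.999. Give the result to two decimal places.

M(Mg_3Si_2O_5(OH)_4) = 277.108 g/mol, so wt% Si = 56.170/277.108 × 100 = 20.27%.
M((Na_0.31K_0.69)AlSi_3O_8) = 273.334 g/mol, so wt% Si = 84.255/273.334 × 100 = 30.82%.
20.27 − 30.82 = -10.55 pp.

-10.55 percentage points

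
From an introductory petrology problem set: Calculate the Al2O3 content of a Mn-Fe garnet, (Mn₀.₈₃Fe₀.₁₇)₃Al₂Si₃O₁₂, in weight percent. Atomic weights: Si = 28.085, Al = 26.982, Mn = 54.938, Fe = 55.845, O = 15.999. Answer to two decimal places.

M((Mn₀.₈₃Fe₀.₁₇)₃Al₂Si₃O₁₂) = 495.484 g/mol; M(Al2O3) = 101.961 g/mol.
Moles Al2O3 per formula unit = 2 Al ÷ 2 = 1.0000.
Al2O3 fraction = (1.0000 × 101.961) / 495.484 = 101.961/495.484 = 0.2058.

20.58 wt%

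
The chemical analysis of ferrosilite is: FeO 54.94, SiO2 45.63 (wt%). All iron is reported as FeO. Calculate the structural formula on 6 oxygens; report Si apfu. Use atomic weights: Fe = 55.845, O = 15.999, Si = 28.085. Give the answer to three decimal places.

FeO (M=71.844): mol = 0.76471; Fe = 0.76471, O = 0.76471.
SiO2 (M=60.083): mol = 0.75945; Si = 0.75945, O = 1.51890.
ΣO = 2.28361; factor = 6/ΣO = 2.62742.
Si apfu = 0.75945 × 2.62742 = 1.995.

1.995 Si apfu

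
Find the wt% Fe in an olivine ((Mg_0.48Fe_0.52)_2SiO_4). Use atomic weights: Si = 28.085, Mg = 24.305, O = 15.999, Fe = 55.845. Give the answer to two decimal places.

Molar mass of (Mg_0.48Fe_0.52)_2SiO_4: 0.96×24.305 + 1.04×55.845 + 1×28.085 + 4×15.999 = 173.493 g/mol.
Mass of Fe per formula unit: 1.04 × 55.845 = 58.079 g.
Weight fraction Fe = 58.079 / 173.493 = 0.3348.

33.48 weight percent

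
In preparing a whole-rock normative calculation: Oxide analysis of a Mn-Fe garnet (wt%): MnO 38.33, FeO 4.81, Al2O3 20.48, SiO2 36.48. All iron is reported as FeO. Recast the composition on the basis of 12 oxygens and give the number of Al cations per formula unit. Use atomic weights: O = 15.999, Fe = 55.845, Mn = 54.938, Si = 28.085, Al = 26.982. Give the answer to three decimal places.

1.989 Al apfu

MnO: 38.33/70.937 = 0.54034 mol → 0.54034 mol Mn, 0.54034 mol O.
FeO: 4.81/71.844 = 0.06695 mol → 0.06695 mol Fe, 0.06695 mol O.
Al2O3: 20.48/101.961 = 0.20086 mol → 0.40172 mol Al, 0.60258 mol O.
SiO2: 36.48/60.083 = 0.60716 mol → 0.60716 mol Si, 1.21432 mol O.
Total oxygen = 2.42419 mol. Normalization factor = 12/2.42419 = 4.95011.
Al per 12 O = 0.40172 × 4.95011 = 1.989.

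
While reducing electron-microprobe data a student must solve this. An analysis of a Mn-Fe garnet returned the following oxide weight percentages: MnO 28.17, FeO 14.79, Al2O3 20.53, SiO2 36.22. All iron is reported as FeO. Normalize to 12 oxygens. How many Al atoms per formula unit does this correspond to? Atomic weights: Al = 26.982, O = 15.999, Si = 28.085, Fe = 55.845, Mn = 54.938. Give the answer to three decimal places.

MnO: 28.17/70.937 = 0.39711 mol → 0.39711 mol Mn, 0.39711 mol O.
FeO: 14.79/71.844 = 0.20586 mol → 0.20586 mol Fe, 0.20586 mol O.
Al2O3: 20.53/101.961 = 0.20135 mol → 0.40270 mol Al, 0.60405 mol O.
SiO2: 36.22/60.083 = 0.60283 mol → 0.60283 mol Si, 1.20566 mol O.
Total oxygen = 2.41268 mol. Normalization factor = 12/2.41268 = 4.97372.
Al per 12 O = 0.40270 × 4.97372 = 2.003.

2.003 Al apfu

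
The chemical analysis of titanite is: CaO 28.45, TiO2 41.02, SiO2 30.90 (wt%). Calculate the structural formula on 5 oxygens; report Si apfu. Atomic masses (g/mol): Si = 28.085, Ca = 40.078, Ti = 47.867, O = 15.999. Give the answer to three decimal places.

1.003 Si apfu

CaO: 28.45/56.077 = 0.50734 mol → 0.50734 mol Ca, 0.50734 mol O.
TiO2: 41.02/79.865 = 0.51362 mol → 0.51362 mol Ti, 1.02724 mol O.
SiO2: 30.90/60.083 = 0.51429 mol → 0.51429 mol Si, 1.02858 mol O.
Total oxygen = 2.56316 mol. Normalization factor = 5/2.56316 = 1.95072.
Si per 5 O = 0.51429 × 1.95072 = 1.003.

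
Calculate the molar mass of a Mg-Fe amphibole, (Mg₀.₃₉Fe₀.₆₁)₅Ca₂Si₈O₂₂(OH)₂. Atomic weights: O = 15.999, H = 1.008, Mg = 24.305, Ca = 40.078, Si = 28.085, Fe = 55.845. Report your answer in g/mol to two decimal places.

908.55 g/mol

The formula mass is the sum 1.95(24.305) + 3.05(55.845) + 2(40.078) + 8(28.085) + 24(15.999) + 2(1.008).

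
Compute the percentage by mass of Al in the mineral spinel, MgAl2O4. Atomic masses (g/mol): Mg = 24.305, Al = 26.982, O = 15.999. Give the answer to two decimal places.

Formula mass = 1·24.305 + 2·26.982 + 4·15.999 = 142.265 g/mol, of which 53.964 g is Al.
So Al makes up 53.964/142.265 = 0.3793 of the mass, i.e. 37.93%.

37.93 mass %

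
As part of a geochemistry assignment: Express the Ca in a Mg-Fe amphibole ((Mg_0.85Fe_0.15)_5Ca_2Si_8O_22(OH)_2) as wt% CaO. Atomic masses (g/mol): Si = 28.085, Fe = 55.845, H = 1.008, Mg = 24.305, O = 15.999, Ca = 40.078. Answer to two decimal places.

13.42 wt%

Formula mass = 836.008 g/mol.
2 Ca → 2.0000 mol CaO per formula unit; M(CaO) = 56.077, so CaO mass = 112.154 g.
112.154/836.008 × 100 = 13.42 wt%.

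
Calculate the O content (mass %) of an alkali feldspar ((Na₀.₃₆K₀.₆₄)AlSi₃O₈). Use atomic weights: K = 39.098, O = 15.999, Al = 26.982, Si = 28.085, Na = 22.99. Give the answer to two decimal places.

46.96 mass %

Formula mass = 0.36·22.99 + 0.64·39.098 + 1·26.982 + 3·28.085 + 8·15.999 = 272.528 g/mol, of which 127.992 g is O.
So O makes up 127.992/272.528 = 0.4696 of the mass, i.e. 46.96%.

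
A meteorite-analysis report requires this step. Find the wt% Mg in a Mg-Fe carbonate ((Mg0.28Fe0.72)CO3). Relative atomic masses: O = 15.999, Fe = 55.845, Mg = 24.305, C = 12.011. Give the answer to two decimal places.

6.36 wt%

Molar mass of (Mg0.28Fe0.72)CO3: 0.28×24.305 + 0.72×55.845 + 1×12.011 + 3×15.999 = 107.022 g/mol.
Mass of Mg per formula unit: 0.28 × 24.305 = 6.805 g.
Weight fraction Mg = 6.805 / 107.022 = 0.0636.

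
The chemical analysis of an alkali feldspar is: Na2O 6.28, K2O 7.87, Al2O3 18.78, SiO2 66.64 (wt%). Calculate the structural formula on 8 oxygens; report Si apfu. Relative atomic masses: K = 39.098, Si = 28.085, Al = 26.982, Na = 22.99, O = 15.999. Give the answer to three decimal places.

6.28 wt% Na2O ÷ 61.979 g/mol = 0.10132 mol, giving 0.20264 Na and 0.10132 O.
7.87 wt% K2O ÷ 94.195 g/mol = 0.08355 mol, giving 0.16710 K and 0.08355 O.
18.78 wt% Al2O3 ÷ 101.961 g/mol = 0.18419 mol, giving 0.36838 Al and 0.55257 O.
66.64 wt% SiO2 ÷ 60.083 g/mol = 1.10913 mol, giving 1.10913 Si and 2.21826 O.
Oxygen sums to 2.95570; scaling by 8/2.95570 = 2.70663 puts the formula on 8 O.
Si: 1.10913 × 2.70663 = 3.002 atoms per formula unit.

3.002 Si apfu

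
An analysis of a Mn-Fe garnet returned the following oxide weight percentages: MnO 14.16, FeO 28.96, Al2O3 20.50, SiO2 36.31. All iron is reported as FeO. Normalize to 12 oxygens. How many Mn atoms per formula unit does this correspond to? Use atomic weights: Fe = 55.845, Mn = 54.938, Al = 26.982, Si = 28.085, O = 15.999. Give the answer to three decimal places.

0.992 Mn apfu

MnO (M=70.937): mol = 0.19961; Mn = 0.19961, O = 0.19961.
FeO (M=71.844): mol = 0.40310; Fe = 0.40310, O = 0.40310.
Al2O3 (M=101.961): mol = 0.20106; Al = 0.40212, O = 0.60318.
SiO2 (M=60.083): mol = 0.60433; Si = 0.60433, O = 1.20866.
ΣO = 2.41455; factor = 12/ΣO = 4.96987.
Mn apfu = 0.19961 × 4.96987 = 0.992.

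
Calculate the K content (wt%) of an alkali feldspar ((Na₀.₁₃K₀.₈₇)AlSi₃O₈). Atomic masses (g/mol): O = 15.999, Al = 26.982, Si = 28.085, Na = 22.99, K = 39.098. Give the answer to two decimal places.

12.31 wt%

M((Na₀.₁₃K₀.₈₇)AlSi₃O₈) = 276.233 g/mol.
K contributes 0.87 × 39.098 = 34.015 g per mole.
34.015/276.233 = 0.1231 → 12.31%.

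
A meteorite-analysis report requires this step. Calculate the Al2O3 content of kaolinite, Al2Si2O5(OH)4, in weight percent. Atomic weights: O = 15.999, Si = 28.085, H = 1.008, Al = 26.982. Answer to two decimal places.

39.50 wt%

M(Al2Si2O5(OH)4) = 258.157 g/mol; M(Al2O3) = 101.961 g/mol.
Moles Al2O3 per formula unit = 2 Al ÷ 2 = 1.0000.
Al2O3 fraction = (1.0000 × 101.961) / 258.157 = 101.961/258.157 = 0.3950.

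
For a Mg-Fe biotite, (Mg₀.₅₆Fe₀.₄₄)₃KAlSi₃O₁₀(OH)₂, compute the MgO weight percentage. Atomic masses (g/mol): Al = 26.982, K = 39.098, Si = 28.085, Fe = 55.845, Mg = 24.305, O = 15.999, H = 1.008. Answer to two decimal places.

14.76 wt%

M((Mg₀.₅₆Fe₀.₄₄)₃KAlSi₃O₁₀(OH)₂) = 458.887 g/mol; M(MgO) = 40.304 g/mol.
Moles MgO per formula unit = 1.68 Mg ÷ 1 = 1.6800.
MgO fraction = (1.6800 × 40.304) / 458.887 = 67.711/458.887 = 0.1476.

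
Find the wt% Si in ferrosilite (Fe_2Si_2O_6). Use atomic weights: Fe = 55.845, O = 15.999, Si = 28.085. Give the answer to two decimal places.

Formula mass = 2×55.845 + 2×28.085 + 6×15.999 = 263.854 g/mol, of which 56.170 g is Si.
So Si makes up 56.170/263.854 = 0.2129 of the mass, i.e. 21.29%.

21.29 mass %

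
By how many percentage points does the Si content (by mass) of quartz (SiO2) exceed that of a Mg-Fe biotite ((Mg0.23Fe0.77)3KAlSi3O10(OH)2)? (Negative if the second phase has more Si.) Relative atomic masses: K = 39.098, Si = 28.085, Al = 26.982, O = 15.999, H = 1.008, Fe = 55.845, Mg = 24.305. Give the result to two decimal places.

29.55 percentage points

First mineral: 28.085 g Si in 60.083 g formula = 46.74 wt% Si.
Second mineral: 84.255 g Si in 490.111 g formula = 17.19 wt% Si.
46.74% − 17.19% gives a difference of 29.55 percentage points.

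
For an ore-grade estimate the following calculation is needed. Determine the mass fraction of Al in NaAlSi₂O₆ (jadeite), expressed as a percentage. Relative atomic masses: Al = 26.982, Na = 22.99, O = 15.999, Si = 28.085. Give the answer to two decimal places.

M(NaAlSi₂O₆) = 202.136 g/mol.
Al contributes 1 × 26.982 = 26.982 g per mole.
26.982/202.136 = 0.1335 → 13.35%.

13.35 weight percent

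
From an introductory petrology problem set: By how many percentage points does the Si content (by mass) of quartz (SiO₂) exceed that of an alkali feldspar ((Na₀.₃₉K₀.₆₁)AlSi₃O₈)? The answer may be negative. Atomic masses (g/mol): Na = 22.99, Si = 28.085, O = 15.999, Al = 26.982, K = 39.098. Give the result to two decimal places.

M(SiO₂) = 60.083 g/mol, so wt% Si = 28.085/60.083 × 100 = 46.74%.
M((Na₀.₃₉K₀.₆₁)AlSi₃O₈) = 272.045 g/mol, so wt% Si = 84.255/272.045 × 100 = 30.97%.
46.74 − 30.97 = 15.77 pp.

15.77 percentage points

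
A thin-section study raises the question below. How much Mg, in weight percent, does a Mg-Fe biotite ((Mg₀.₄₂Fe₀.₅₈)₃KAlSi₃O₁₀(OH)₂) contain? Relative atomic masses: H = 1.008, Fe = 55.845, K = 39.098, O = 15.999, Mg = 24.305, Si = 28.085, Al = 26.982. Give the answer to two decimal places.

6.49 weight percent

Formula mass = 1.26·24.305 + 1.74·55.845 + 1·39.098 + 1·26.982 + 3·28.085 + 12·15.999 + 2·1.008 = 472.134 g/mol, of which 30.624 g is Mg.
So Mg makes up 30.624/472.134 = 0.0649 of the mass, i.e. 6.49%.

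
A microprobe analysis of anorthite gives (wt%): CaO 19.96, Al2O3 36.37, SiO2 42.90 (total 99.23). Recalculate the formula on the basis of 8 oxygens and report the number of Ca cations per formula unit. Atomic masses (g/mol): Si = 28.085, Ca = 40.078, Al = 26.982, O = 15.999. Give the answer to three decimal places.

0.998 Ca apfu

CaO: 19.96/56.077 = 0.35594 mol → 0.35594 mol Ca, 0.35594 mol O.
Al2O3: 36.37/101.961 = 0.35671 mol → 0.71342 mol Al, 1.07013 mol O.
SiO2: 42.90/60.083 = 0.71401 mol → 0.71401 mol Si, 1.42802 mol O.
Total oxygen = 2.85409 mol. Normalization factor = 8/2.85409 = 2.80300.
Ca per 8 O = 0.35594 × 2.80300 = 0.998.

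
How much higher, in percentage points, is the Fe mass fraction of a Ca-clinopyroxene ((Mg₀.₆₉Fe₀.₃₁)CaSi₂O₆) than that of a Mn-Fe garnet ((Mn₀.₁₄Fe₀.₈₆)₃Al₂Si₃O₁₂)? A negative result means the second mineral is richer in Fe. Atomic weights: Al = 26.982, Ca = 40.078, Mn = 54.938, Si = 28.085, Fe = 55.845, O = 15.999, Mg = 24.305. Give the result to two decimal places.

-21.32 percentage points

First mineral: 17.312 g Fe in 226.324 g formula = 7.65 wt% Fe.
Second mineral: 144.080 g Fe in 497.361 g formula = 28.97 wt% Fe.
7.65% − 28.97% gives a difference of -21.32 percentage points.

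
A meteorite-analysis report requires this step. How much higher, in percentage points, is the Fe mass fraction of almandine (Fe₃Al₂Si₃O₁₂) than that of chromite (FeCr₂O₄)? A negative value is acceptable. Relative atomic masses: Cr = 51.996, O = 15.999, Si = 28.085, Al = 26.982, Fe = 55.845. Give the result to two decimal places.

8.71 percentage points

M(Fe₃Al₂Si₃O₁₂) = 497.742 g/mol, so wt% Fe = 167.535/497.742 × 100 = 33.66%.
M(FeCr₂O₄) = 223.833 g/mol, so wt% Fe = 55.845/223.833 × 100 = 24.95%.
33.66 − 24.95 = 8.71 pp.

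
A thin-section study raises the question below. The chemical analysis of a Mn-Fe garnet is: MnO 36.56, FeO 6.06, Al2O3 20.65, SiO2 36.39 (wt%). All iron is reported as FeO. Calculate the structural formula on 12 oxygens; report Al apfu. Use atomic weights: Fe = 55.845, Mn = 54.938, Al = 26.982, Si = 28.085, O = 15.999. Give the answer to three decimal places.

36.56 wt% MnO ÷ 70.937 g/mol = 0.51539 mol, giving 0.51539 Mn and 0.51539 O.
6.06 wt% FeO ÷ 71.844 g/mol = 0.08435 mol, giving 0.08435 Fe and 0.08435 O.
20.65 wt% Al2O3 ÷ 101.961 g/mol = 0.20253 mol, giving 0.40506 Al and 0.60759 O.
36.39 wt% SiO2 ÷ 60.083 g/mol = 0.60566 mol, giving 0.60566 Si and 1.21132 O.
Oxygen sums to 2.41865; scaling by 12/2.41865 = 4.96145 puts the formula on 12 O.
Al: 0.40506 × 4.96145 = 2.010 atoms per formula unit.

2.010 Al apfu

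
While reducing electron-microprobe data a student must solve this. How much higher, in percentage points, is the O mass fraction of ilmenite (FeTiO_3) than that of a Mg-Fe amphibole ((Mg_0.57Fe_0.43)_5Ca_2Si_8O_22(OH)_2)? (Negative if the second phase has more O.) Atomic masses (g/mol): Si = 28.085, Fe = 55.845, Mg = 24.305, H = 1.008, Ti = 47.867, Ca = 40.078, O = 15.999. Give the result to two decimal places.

M(FeTiO_3) = 151.709 g/mol, so wt% O = 47.997/151.709 × 100 = 31.64%.
M((Mg_0.57Fe_0.43)_5Ca_2Si_8O_22(OH)_2) = 880.164 g/mol, so wt% O = 383.976/880.164 × 100 = 43.63%.
31.64 − 43.63 = -11.99 pp.

-11.99 percentage points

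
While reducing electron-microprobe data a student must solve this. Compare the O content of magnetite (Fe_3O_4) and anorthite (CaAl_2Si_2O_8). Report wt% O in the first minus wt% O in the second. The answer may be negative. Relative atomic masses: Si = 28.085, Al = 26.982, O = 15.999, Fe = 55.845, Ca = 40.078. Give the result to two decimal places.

-18.37 percentage points

First mineral: 63.996 g O in 231.531 g formula = 27.64 wt% O.
Second mineral: 127.992 g O in 278.204 g formula = 46.01 wt% O.
27.64% − 46.01% gives a difference of -18.37 percentage points.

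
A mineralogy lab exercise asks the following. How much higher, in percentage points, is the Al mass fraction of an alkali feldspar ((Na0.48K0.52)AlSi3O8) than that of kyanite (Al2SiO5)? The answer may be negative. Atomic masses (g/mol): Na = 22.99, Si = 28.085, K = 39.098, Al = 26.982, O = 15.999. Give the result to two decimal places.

-23.33 percentage points

First mineral: 26.982 g Al in 270.595 g formula = 9.97 wt% Al.
Second mineral: 53.964 g Al in 162.044 g formula = 33.30 wt% Al.
9.97% − 33.30% gives a difference of -23.33 percentage points.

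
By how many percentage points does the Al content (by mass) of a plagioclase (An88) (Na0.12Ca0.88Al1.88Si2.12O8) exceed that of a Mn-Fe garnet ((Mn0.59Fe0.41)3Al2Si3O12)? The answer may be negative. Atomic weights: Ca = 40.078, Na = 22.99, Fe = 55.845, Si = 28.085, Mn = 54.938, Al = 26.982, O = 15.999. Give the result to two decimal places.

7.48 percentage points

M(Na0.12Ca0.88Al1.88Si2.12O8) = 276.286 g/mol, so wt% Al = 50.726/276.286 × 100 = 18.36%.
M((Mn0.59Fe0.41)3Al2Si3O12) = 496.137 g/mol, so wt% Al = 53.964/496.137 × 100 = 10.88%.
18.36 − 10.88 = 7.48 pp.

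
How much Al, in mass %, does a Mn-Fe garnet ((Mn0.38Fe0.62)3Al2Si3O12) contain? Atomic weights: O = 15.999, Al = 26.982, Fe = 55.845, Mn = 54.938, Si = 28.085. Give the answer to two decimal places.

10.86 mass %

M((Mn0.38Fe0.62)3Al2Si3O12) = 496.708 g/mol.
Al contributes 2 × 26.982 = 53.964 g per mole.
53.964/496.708 = 0.1086 → 10.86%.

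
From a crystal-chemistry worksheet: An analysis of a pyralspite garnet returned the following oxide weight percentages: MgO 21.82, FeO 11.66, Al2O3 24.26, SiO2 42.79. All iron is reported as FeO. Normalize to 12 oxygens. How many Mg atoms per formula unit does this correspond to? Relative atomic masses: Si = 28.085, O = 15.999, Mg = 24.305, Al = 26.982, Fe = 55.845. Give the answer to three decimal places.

2.286 Mg apfu

MgO: 21.82/40.304 = 0.54139 mol → 0.54139 mol Mg, 0.54139 mol O.
FeO: 11.66/71.844 = 0.16230 mol → 0.16230 mol Fe, 0.16230 mol O.
Al2O3: 24.26/101.961 = 0.23793 mol → 0.47586 mol Al, 0.71379 mol O.
SiO2: 42.79/60.083 = 0.71218 mol → 0.71218 mol Si, 1.42436 mol O.
Total oxygen = 2.84184 mol. Normalization factor = 12/2.84184 = 4.22262.
Mg per 12 O = 0.54139 × 4.22262 = 2.286.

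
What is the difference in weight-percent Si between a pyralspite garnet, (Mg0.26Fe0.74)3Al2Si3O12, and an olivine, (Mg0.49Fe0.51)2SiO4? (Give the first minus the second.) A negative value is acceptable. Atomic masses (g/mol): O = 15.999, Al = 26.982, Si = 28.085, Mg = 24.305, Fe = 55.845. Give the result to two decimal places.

First mineral: 84.255 g Si in 473.141 g formula = 17.81 wt% Si.
Second mineral: 28.085 g Si in 172.862 g formula = 16.25 wt% Si.
17.81% − 16.25% gives a difference of 1.56 percentage points.

1.56 percentage points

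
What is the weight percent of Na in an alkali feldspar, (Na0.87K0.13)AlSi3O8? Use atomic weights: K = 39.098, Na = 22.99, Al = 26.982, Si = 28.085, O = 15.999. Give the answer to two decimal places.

7.57 mass %

Formula mass = 0.87×22.99 + 0.13×39.098 + 1×26.982 + 3×28.085 + 8×15.999 = 264.313 g/mol, of which 20.001 g is Na.
So Na makes up 20.001/264.313 = 0.0757 of the mass, i.e. 7.57%.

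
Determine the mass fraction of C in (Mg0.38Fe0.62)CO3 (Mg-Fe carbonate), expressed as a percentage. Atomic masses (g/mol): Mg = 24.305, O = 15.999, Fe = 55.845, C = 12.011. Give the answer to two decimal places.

11.56 mass %

M((Mg0.38Fe0.62)CO3) = 103.868 g/mol.
C contributes 1 × 12.011 = 12.011 g per mole.
12.011/103.868 = 0.1156 → 11.56%.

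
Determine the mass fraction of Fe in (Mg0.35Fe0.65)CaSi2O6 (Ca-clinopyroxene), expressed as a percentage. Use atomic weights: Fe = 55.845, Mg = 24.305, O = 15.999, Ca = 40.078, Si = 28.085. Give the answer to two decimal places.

15.31 wt%

M((Mg0.35Fe0.65)CaSi2O6) = 237.048 g/mol.
Fe contributes 0.65 × 55.845 = 36.299 g per mole.
36.299/237.048 = 0.1531 → 15.31%.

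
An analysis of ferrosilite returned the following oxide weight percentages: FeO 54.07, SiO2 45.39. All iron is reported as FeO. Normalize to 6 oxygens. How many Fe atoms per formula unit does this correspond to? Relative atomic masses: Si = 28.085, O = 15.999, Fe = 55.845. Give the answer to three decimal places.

1.995 Fe apfu

54.07 wt% FeO ÷ 71.844 g/mol = 0.75260 mol, giving 0.75260 Fe and 0.75260 O.
45.39 wt% SiO2 ÷ 60.083 g/mol = 0.75545 mol, giving 0.75545 Si and 1.51090 O.
Oxygen sums to 2.26350; scaling by 6/2.26350 = 2.65076 puts the formula on 6 O.
Fe: 0.75260 × 2.65076 = 1.995 atoms per formula unit.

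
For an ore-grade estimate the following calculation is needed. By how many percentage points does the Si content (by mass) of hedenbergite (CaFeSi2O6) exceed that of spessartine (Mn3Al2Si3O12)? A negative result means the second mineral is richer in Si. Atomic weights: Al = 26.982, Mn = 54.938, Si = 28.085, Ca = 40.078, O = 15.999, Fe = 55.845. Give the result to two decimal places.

M(CaFeSi2O6) = 248.087 g/mol, so wt% Si = 56.170/248.087 × 100 = 22.64%.
M(Mn3Al2Si3O12) = 495.021 g/mol, so wt% Si = 84.255/495.021 × 100 = 17.02%.
22.64 − 17.02 = 5.62 pp.

5.62 percentage points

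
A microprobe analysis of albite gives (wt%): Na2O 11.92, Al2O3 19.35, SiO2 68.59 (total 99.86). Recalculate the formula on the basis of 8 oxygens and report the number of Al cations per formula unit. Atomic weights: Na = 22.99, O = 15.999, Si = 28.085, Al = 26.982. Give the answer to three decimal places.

Na2O: 11.92/61.979 = 0.19232 mol → 0.38464 mol Na, 0.19232 mol O.
Al2O3: 19.35/101.961 = 0.18978 mol → 0.37956 mol Al, 0.56934 mol O.
SiO2: 68.59/60.083 = 1.14159 mol → 1.14159 mol Si, 2.28318 mol O.
Total oxygen = 3.04484 mol. Normalization factor = 8/3.04484 = 2.62740.
Al per 8 O = 0.37956 × 2.62740 = 0.997.

0.997 Al apfu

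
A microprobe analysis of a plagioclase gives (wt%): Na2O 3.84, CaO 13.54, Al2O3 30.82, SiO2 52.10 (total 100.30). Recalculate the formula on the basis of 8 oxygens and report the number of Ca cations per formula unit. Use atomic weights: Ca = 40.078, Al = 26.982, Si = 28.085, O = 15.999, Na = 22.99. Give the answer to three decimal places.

Na2O (M=61.979): mol = 0.06196; Na = 0.12392, O = 0.06196.
CaO (M=56.077): mol = 0.24145; Ca = 0.24145, O = 0.24145.
Al2O3 (M=101.961): mol = 0.30227; Al = 0.60454, O = 0.90681.
SiO2 (M=60.083): mol = 0.86713; Si = 0.86713, O = 1.73426.
ΣO = 2.94448; factor = 8/ΣO = 2.71695.
Ca apfu = 0.24145 × 2.71695 = 0.656.

0.656 Ca apfu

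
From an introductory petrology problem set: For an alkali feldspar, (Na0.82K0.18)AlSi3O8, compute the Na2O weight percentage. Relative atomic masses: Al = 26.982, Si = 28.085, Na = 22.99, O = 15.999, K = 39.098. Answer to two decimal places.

9.58 wt%

M((Na0.82K0.18)AlSi3O8) = 265.118 g/mol; M(Na2O) = 61.979 g/mol.
Moles Na2O per formula unit = 0.82 Na ÷ 2 = 0.4100.
Na2O fraction = (0.4100 × 61.979) / 265.118 = 25.411/265.118 = 0.0958.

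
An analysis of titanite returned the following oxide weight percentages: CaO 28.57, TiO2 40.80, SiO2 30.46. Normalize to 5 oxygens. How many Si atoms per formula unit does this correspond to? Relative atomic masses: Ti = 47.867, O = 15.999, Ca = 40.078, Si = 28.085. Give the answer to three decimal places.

0.996 Si apfu

CaO: 28.57/56.077 = 0.50948 mol → 0.50948 mol Ca, 0.50948 mol O.
TiO2: 40.80/79.865 = 0.51086 mol → 0.51086 mol Ti, 1.02172 mol O.
SiO2: 30.46/60.083 = 0.50697 mol → 0.50697 mol Si, 1.01394 mol O.
Total oxygen = 2.54514 mol. Normalization factor = 5/2.54514 = 1.96453.
Si per 5 O = 0.50697 × 1.96453 = 0.996.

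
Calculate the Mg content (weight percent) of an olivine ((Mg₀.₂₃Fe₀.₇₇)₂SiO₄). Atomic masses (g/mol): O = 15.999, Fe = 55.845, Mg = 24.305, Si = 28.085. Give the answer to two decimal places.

5.91 weight percent

Formula mass = 0.46·24.305 + 1.54·55.845 + 1·28.085 + 4·15.999 = 189.263 g/mol, of which 11.180 g is Mg.
So Mg makes up 11.180/189.263 = 0.0591 of the mass, i.e. 5.91%.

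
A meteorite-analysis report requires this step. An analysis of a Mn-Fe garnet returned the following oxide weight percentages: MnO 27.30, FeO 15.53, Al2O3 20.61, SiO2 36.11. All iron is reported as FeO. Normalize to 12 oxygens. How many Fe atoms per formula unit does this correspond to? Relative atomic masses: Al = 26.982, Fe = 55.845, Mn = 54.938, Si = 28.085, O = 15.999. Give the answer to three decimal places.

1.077 Fe apfu

MnO (M=70.937): mol = 0.38485; Mn = 0.38485, O = 0.38485.
FeO (M=71.844): mol = 0.21616; Fe = 0.21616, O = 0.21616.
Al2O3 (M=101.961): mol = 0.20214; Al = 0.40428, O = 0.60642.
SiO2 (M=60.083): mol = 0.60100; Si = 0.60100, O = 1.20200.
ΣO = 2.40943; factor = 12/ΣO = 4.98043.
Fe apfu = 0.21616 × 4.98043 = 1.077.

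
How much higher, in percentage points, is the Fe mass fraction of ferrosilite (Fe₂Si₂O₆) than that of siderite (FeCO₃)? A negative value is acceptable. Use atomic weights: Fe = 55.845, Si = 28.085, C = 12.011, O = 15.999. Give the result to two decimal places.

Fe in Fe₂Si₂O₆: molar mass 263.854 g/mol; 2×55.845 = 111.690 g → 42.33 wt%.
Fe in FeCO₃: molar mass 115.853 g/mol; 1×55.845 = 55.845 g → 48.20 wt%.
Difference = 42.33 − 48.20 = -5.87 percentage points.

-5.87 percentage points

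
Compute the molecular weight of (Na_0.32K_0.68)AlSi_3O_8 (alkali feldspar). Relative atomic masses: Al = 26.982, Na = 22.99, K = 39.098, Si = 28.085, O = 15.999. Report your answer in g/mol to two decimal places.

273.17 g/mol

M = 0.32(22.99) + 0.68(39.098) + 1(26.982) + 3(28.085) + 8(15.999)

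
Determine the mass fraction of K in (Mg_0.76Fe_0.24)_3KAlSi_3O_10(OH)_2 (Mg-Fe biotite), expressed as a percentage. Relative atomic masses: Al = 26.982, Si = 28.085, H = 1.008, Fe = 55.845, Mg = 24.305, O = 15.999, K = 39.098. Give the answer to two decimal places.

Formula mass = 2.28×24.305 + 0.72×55.845 + 1×39.098 + 1×26.982 + 3×28.085 + 12×15.999 + 2×1.008 = 439.963 g/mol, of which 39.098 g is K.
So K makes up 39.098/439.963 = 0.0889 of the mass, i.e. 8.89%.

8.89 wt%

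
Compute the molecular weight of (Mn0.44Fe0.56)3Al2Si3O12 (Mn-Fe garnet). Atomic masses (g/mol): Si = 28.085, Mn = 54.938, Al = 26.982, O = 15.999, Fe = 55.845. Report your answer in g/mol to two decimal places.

Mn: 1.32 × 54.938 = 72.5182
Fe: 1.68 × 55.845 = 93.8196
Al: 2 × 26.982 = 53.9640
Si: 3 × 28.085 = 84.2550
O: 12 × 15.999 = 191.9880
Summing the contributions gives the formula mass.

496.54 g/mol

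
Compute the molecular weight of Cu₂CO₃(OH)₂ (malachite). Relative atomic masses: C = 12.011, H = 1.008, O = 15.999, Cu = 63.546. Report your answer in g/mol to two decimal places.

The formula mass is the sum 2*63.546 + 1*12.011 + 5*15.999 + 2*1.008.

221.11 g/mol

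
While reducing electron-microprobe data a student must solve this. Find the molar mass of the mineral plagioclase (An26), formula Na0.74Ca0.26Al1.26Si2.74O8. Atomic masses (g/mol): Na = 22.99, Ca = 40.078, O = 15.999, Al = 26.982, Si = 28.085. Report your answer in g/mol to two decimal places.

The formula mass is the sum 0.74(22.99) + 0.26(40.078) + 1.26(26.982) + 2.74(28.085) + 8(15.999).

266.38 g/mol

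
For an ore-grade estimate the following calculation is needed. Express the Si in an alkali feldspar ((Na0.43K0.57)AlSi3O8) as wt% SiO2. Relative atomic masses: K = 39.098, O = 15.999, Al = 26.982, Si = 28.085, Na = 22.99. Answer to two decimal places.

M((Na0.43K0.57)AlSi3O8) = 271.401 g/mol; M(SiO2) = 60.083 g/mol.
Moles SiO2 per formula unit = 3 Si ÷ 1 = 3.0000.
SiO2 fraction = (3.0000 × 60.083) / 271.401 = 180.249/271.401 = 0.6641.

66.41 wt%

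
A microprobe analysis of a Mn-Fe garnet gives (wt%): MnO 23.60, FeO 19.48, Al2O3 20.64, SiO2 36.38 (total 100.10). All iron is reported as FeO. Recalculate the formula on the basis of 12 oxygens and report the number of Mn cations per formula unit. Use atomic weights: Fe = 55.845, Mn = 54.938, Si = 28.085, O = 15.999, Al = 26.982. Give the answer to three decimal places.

MnO (M=70.937): mol = 0.33269; Mn = 0.33269, O = 0.33269.
FeO (M=71.844): mol = 0.27114; Fe = 0.27114, O = 0.27114.
Al2O3 (M=101.961): mol = 0.20243; Al = 0.40486, O = 0.60729.
SiO2 (M=60.083): mol = 0.60550; Si = 0.60550, O = 1.21100.
ΣO = 2.42212; factor = 12/ΣO = 4.95434.
Mn apfu = 0.33269 × 4.95434 = 1.648.

1.648 Mn apfu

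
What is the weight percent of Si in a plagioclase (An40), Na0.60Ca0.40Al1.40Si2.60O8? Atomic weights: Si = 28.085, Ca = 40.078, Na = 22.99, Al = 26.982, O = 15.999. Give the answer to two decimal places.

M(Na0.60Ca0.40Al1.40Si2.60O8) = 268.613 g/mol.
Si contributes 2.60 × 28.085 = 73.021 g per mole.
73.021/268.613 = 0.2718 → 27.18%.

27.18 wt%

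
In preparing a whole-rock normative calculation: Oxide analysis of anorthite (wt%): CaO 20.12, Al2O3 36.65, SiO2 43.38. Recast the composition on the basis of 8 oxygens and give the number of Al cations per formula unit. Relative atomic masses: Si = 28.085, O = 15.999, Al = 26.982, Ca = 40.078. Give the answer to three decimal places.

1.996 Al apfu

20.12 wt% CaO ÷ 56.077 g/mol = 0.35879 mol, giving 0.35879 Ca and 0.35879 O.
36.65 wt% Al2O3 ÷ 101.961 g/mol = 0.35945 mol, giving 0.71890 Al and 1.07835 O.
43.38 wt% SiO2 ÷ 60.083 g/mol = 0.72200 mol, giving 0.72200 Si and 1.44400 O.
Oxygen sums to 2.88114; scaling by 8/2.88114 = 2.77668 puts the formula on 8 O.
Al: 0.71890 × 2.77668 = 1.996 atoms per formula unit.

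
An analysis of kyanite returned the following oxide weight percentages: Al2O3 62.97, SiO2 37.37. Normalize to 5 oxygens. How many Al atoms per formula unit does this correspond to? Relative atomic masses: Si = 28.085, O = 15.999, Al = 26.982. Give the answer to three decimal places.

1.994 Al apfu

Al2O3 (M=101.961): mol = 0.61759; Al = 1.23518, O = 1.85277.
SiO2 (M=60.083): mol = 0.62197; Si = 0.62197, O = 1.24394.
ΣO = 3.09671; factor = 5/ΣO = 1.61462.
Al apfu = 1.23518 × 1.61462 = 1.994.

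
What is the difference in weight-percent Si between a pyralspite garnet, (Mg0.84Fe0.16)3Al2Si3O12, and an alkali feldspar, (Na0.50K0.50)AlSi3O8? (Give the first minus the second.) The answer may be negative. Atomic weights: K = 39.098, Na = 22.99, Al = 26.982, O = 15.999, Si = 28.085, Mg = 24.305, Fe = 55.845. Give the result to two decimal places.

-11.03 percentage points

M((Mg0.84Fe0.16)3Al2Si3O12) = 418.261 g/mol, so wt% Si = 84.255/418.261 × 100 = 20.14%.
M((Na0.50K0.50)AlSi3O8) = 270.273 g/mol, so wt% Si = 84.255/270.273 × 100 = 31.17%.
20.14 − 31.17 = -11.03 pp.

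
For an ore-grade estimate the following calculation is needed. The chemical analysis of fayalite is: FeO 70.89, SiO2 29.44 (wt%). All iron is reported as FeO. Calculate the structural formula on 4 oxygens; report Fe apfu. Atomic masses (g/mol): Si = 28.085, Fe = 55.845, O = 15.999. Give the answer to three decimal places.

2.007 Fe apfu

70.89 wt% FeO ÷ 71.844 g/mol = 0.98672 mol, giving 0.98672 Fe and 0.98672 O.
29.44 wt% SiO2 ÷ 60.083 g/mol = 0.48999 mol, giving 0.48999 Si and 0.97998 O.
Oxygen sums to 1.96670; scaling by 4/1.96670 = 2.03386 puts the formula on 4 O.
Fe: 0.98672 × 2.03386 = 2.007 atoms per formula unit.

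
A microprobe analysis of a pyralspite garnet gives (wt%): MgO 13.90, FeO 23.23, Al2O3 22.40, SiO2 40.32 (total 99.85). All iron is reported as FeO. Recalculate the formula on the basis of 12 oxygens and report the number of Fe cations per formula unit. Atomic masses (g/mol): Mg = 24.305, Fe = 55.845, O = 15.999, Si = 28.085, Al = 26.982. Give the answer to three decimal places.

1.454 Fe apfu

MgO: 13.90/40.304 = 0.34488 mol → 0.34488 mol Mg, 0.34488 mol O.
FeO: 23.23/71.844 = 0.32334 mol → 0.32334 mol Fe, 0.32334 mol O.
Al2O3: 22.40/101.961 = 0.21969 mol → 0.43938 mol Al, 0.65907 mol O.
SiO2: 40.32/60.083 = 0.67107 mol → 0.67107 mol Si, 1.34214 mol O.
Total oxygen = 2.66943 mol. Normalization factor = 12/2.66943 = 4.49534.
Fe per 12 O = 0.32334 × 4.49534 = 1.454.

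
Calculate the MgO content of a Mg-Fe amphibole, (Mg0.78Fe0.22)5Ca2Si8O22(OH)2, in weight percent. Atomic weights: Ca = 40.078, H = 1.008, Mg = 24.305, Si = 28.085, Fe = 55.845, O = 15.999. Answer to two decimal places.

Molar mass of (Mg0.78Fe0.22)5Ca2Si8O22(OH)2 = 3.90·24.305 + 1.10·55.845 + 2·40.078 + 8·28.085 + 24·15.999 + 2·1.008 = 847.047 g/mol.
Each formula unit contains 3.90 Mg, equivalent to 3.90/1 = 3.9000 mol MgO.
M(MgO) = 1×24.305 + 1×15.999 = 40.304 g/mol.
Mass of MgO per formula unit = 3.9000 × 40.304 = 157.186 g.
MgO wt% = 157.186 / 847.047 × 100 = 18.56%.

18.56 wt%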